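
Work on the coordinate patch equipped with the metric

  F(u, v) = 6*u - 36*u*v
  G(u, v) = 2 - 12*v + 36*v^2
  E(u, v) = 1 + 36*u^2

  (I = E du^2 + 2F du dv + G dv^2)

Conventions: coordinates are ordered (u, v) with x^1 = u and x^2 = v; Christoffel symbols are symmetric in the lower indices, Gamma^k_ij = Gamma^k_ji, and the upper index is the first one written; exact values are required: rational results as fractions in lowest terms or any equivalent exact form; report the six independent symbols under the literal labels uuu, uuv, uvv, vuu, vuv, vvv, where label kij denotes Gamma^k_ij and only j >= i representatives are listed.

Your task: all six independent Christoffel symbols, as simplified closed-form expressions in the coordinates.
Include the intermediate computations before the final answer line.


E = 1 + 36*u^2; F = 6*u - 36*u*v; G = 2 - 12*v + 36*v^2
Gamma^k_ij = (1/2) g^{kl} (d_i g_jl + d_j g_il - d_l g_ij), with g^inv = (1/(EG-F^2)) [[G, -F], [-F, E]]
first partials: E_u = 72*u, E_v = 0, F_u = 6 - 36*v, F_v = -36*u, G_u = 0, G_v = -12 + 72*v
D = EG - F^2 = 2 - 12*v + 36*v^2 + 36*u^2
expanded: Gamma^u_uu = (G E_u - 2F F_u + F E_v)/(2D), Gamma^u_uv = (G E_v - F G_u)/(2D), Gamma^u_vv = (2G F_v - G G_u - F G_v)/(2D), Gamma^v_uu = (2E F_u - E E_v - F E_u)/(2D), Gamma^v_uv = (E G_u - F E_v)/(2D), Gamma^v_vv = (E G_v - 2F F_v + F G_u)/(2D); substitute and cancel common factors

Answer: Gamma_uuu = 18*u/(18*u^2 + 18*v^2 - 6*v + 1), Gamma_uuv = 0, Gamma_uvv = -18*u/(18*u^2 + 18*v^2 - 6*v + 1), Gamma_vuu = (3 - 18*v)/(18*u^2 + 18*v^2 - 6*v + 1), Gamma_vuv = 0, Gamma_vvv = (18*v - 3)/(18*u^2 + 18*v^2 - 6*v + 1)


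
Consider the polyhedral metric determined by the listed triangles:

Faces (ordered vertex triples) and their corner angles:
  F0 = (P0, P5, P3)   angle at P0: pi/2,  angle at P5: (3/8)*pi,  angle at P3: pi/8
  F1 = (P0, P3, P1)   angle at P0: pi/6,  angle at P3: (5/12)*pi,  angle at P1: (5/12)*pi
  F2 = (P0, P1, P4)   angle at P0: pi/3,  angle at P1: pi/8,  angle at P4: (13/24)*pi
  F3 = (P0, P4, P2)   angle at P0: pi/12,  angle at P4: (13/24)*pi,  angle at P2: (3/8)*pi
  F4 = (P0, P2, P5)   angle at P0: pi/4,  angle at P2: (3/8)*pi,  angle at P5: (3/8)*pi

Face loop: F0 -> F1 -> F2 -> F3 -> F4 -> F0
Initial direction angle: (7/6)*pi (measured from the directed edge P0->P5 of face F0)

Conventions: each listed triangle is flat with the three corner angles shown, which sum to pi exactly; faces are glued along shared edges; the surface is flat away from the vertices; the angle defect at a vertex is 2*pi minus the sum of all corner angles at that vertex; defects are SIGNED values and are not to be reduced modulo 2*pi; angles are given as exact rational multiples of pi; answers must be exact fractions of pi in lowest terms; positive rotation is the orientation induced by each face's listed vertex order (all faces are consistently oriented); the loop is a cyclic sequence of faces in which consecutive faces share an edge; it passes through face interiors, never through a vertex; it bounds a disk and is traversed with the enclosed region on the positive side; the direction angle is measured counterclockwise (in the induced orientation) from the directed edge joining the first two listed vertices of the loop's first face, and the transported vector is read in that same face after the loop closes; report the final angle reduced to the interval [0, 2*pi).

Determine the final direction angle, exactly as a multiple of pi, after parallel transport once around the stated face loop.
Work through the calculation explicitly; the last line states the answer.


enclosed vertex P0: corner angles sum to (4/3)*pi, defect = 2*pi - (4/3)*pi = (2/3)*pi
holonomy = initial angle + sum of enclosed defects (mod 2*pi), positive in the induced orientation
final angle = (7/6)*pi + (2/3)*pi = (11/6)*pi (mod 2*pi)

Answer: final direction angle = (11/6)*pi


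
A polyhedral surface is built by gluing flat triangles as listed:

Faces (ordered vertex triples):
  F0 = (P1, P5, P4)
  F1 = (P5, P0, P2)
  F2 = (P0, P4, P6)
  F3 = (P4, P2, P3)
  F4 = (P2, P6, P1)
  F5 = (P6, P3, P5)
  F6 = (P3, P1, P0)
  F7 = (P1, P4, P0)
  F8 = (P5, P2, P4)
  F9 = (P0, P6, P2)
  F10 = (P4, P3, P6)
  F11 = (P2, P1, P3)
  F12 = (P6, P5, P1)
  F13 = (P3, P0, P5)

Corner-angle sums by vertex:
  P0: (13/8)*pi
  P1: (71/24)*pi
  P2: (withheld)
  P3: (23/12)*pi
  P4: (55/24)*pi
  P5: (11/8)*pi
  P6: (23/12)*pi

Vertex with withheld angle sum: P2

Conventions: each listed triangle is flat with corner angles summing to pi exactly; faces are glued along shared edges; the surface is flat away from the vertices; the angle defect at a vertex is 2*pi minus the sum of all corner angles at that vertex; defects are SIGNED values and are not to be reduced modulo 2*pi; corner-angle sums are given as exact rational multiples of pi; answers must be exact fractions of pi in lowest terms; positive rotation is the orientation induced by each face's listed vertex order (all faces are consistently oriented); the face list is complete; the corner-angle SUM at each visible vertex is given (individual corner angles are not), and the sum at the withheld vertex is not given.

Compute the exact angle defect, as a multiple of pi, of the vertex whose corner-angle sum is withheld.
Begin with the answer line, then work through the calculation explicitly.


Answer: defect(P2) = pi/12

V = 7, E = 21, F = 14; chi = V - E + F = 0
Gauss-Bonnet: total defect = 2*pi*chi = 0; visible defects sum to -pi/12


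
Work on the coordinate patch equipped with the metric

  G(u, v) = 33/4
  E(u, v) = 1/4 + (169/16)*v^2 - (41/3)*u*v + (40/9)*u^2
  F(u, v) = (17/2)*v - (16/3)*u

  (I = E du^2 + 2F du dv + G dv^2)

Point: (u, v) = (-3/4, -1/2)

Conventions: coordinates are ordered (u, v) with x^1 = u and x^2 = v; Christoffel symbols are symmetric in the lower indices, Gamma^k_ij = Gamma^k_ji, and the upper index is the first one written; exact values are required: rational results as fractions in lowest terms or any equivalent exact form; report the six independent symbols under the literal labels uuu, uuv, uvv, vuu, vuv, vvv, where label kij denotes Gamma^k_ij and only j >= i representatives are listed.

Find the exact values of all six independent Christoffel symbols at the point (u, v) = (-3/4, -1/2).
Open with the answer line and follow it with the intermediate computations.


Answer: Gamma_uuu = -466/1635, Gamma_uuv = -66/109, Gamma_uvv = 17952/545, Gamma_vuu = -8321/13080, Gamma_vuv = -2/109, Gamma_vvv = 544/545

E = 17/64, F = -1/4, G = 33/4 at the point
E_u = 1/6, E_v = -5/16, F_u = -16/3, F_v = 17/2, G_u = 0, G_v = 0
EG - F^2 = 545/256;  g^inv = (256/545) * [[33/4, 1/4], [1/4, 17/64]]
first-kind symbols [ij,l] = (1/2)(d_i g_jl + d_j g_il - d_l g_ij): [uu,u] = E_u/2 = 1/12, [uu,v] = F_u - E_v/2 = -497/96, [uv,u] = E_v/2 = -5/32, [uv,v] = G_u/2 = 0, [vv,u] = F_v - G_u/2 = 17/2, [vv,v] = G_v/2 = 0
Gamma^u_ij = (G*[ij,u] - F*[ij,v])/(EG - F^2), Gamma^v_ij = (E*[ij,v] - F*[ij,u])/(EG - F^2)


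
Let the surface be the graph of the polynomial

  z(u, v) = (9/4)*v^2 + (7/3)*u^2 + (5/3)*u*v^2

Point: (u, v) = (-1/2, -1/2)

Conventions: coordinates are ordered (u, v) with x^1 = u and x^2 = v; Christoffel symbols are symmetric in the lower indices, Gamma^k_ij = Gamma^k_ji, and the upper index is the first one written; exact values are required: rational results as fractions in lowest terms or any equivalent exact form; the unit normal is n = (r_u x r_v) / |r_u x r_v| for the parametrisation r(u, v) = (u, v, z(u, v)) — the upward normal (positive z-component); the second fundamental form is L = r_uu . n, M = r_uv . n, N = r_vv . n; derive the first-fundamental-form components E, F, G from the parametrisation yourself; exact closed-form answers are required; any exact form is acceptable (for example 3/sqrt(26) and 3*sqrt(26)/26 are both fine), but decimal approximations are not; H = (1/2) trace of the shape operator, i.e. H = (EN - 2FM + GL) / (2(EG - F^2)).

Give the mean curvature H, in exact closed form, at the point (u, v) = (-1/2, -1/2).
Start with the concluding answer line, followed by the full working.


Answer: H = 31385*sqrt(962)/925444

z_u = -23/12, z_v = -17/12, z_uu = 14/3, z_uv = -5/3, z_vv = 17/6
E = 673/144, F = 391/144, G = 433/144; answer radicand W^2 = 481/72
unnormalised second-form numerators: l = 14/3, m = -5/3, n = 17/6; L = l/sqrt(481/72), and similarly M = m/sqrt(W^2), N = n/sqrt(W^2)
H = (E*n - 2*F*m + G*l) / (2*(EG - F^2)*sqrt(W^2)); E*n - 2*F*m + G*l = 31385/864, EG - F^2 = 481/72, so H = (31385/11544)/sqrt(481/72)


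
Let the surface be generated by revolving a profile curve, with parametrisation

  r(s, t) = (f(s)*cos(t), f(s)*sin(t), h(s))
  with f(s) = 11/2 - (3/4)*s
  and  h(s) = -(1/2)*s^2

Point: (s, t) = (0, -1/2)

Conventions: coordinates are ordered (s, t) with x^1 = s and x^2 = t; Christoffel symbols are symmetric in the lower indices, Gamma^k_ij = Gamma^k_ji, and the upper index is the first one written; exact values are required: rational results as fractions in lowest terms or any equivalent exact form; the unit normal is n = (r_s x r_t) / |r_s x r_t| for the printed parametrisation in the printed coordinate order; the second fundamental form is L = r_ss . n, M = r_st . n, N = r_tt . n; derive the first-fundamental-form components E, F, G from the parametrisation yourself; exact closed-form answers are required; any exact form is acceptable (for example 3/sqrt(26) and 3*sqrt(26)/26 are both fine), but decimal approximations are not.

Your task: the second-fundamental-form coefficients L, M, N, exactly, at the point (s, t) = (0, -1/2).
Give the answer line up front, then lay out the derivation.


Answer: L = 1, M = 0, N = 0

f = 11/2, f' = -3/4, f'' = 0, h' = 0, h'' = -1
E = 9/16, F = 0, G = 121/4; answer radicand W^2 = 9/16
unnormalised second-form numerators: l = 3/4, m = 0, n = 0; L = l/sqrt(9/16), and similarly M = m/sqrt(W^2), N = n/sqrt(W^2)


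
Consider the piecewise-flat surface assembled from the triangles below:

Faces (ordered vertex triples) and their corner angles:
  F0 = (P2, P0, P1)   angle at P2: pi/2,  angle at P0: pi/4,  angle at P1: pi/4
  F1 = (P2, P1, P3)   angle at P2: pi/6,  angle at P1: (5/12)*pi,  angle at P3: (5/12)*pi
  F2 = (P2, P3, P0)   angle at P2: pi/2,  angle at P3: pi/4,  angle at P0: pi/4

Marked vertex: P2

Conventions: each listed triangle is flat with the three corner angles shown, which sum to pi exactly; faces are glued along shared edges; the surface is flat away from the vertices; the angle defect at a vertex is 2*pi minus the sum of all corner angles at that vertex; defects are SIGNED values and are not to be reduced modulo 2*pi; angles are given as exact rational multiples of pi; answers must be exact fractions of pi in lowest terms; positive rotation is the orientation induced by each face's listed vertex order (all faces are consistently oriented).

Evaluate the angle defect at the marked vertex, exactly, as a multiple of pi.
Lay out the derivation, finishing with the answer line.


Sum of corner angles at P2: (7/6)*pi
defect = 2*pi - (7/6)*pi

Answer: defect(P2) = (5/6)*pi


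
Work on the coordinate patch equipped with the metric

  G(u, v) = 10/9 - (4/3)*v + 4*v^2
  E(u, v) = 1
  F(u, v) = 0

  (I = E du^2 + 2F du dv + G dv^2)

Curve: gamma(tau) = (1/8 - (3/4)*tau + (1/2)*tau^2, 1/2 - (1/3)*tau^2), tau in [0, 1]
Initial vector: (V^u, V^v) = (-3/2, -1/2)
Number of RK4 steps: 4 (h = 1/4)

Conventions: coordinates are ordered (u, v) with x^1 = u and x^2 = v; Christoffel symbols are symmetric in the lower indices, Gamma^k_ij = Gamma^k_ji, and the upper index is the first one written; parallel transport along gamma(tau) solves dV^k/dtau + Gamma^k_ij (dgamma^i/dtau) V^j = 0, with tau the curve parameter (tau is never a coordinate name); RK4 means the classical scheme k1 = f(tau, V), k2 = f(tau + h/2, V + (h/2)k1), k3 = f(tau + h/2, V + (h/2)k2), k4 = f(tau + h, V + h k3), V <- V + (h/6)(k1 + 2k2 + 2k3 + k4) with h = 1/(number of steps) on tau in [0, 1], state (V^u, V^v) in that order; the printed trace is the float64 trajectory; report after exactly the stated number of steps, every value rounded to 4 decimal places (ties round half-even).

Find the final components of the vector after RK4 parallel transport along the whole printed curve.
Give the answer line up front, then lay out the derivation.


Answer: V^u = -1.5000, V^v = -0.6009

gamma'(tau) = (-3/4 + tau, -(2/3)*tau); f(tau, V)^k = -Gamma^k_ij(gamma(tau)) gamma'^i(tau) V^j; h = 1/4; intermediate values shown to 6 dp
curve data and Christoffel symbols at the stage parameters:
  tau = 0.000000: gamma = (0.125000, 0.500000), gamma' = (-0.750000, 0.000000); Gamma_uuu = 0.000000, Gamma_uuv = 0.000000, Gamma_uvv = 0.000000, Gamma_vuu = 0.000000, Gamma_vuv = 0.000000, Gamma_vvv = 0.923077
  tau = 0.125000: gamma = (0.039062, 0.494792), gamma' = (-0.625000, -0.083333); Gamma_uuu = 0.000000, Gamma_uuv = 0.000000, Gamma_uvv = 0.000000, Gamma_vuu = 0.000000, Gamma_vuv = 0.000000, Gamma_vvv = 0.917406
  tau = 0.250000: gamma = (-0.031250, 0.479167), gamma' = (-0.500000, -0.166667); Gamma_uuu = 0.000000, Gamma_uuv = 0.000000, Gamma_uvv = 0.000000, Gamma_vuu = 0.000000, Gamma_vuv = 0.000000, Gamma_vvv = 0.898876
  tau = 0.375000: gamma = (-0.085938, 0.453125), gamma' = (-0.375000, -0.250000); Gamma_uuu = 0.000000, Gamma_uuv = 0.000000, Gamma_uvv = 0.000000, Gamma_vuu = 0.000000, Gamma_vuv = 0.000000, Gamma_vvv = 0.862675
  tau = 0.500000: gamma = (-0.125000, 0.416667), gamma' = (-0.250000, -0.333333); Gamma_uuu = 0.000000, Gamma_uuv = 0.000000, Gamma_uvv = 0.000000, Gamma_vuu = 0.000000, Gamma_vuv = 0.000000, Gamma_vvv = 0.800000
  tau = 0.625000: gamma = (-0.148438, 0.369792), gamma' = (-0.125000, -0.416667); Gamma_uuu = 0.000000, Gamma_uuv = 0.000000, Gamma_uvv = 0.000000, Gamma_vuu = 0.000000, Gamma_vuv = 0.000000, Gamma_vvv = 0.697402
  tau = 0.750000: gamma = (-0.156250, 0.312500), gamma' = (0.000000, -0.500000); Gamma_uuu = 0.000000, Gamma_uuv = 0.000000, Gamma_uvv = 0.000000, Gamma_vuu = 0.000000, Gamma_vuv = 0.000000, Gamma_vvv = 0.537600
  tau = 0.875000: gamma = (-0.148438, 0.244792), gamma' = (0.125000, -0.583333); Gamma_uuu = 0.000000, Gamma_uuv = 0.000000, Gamma_uvv = 0.000000, Gamma_vuu = 0.000000, Gamma_vuv = 0.000000, Gamma_vvv = 0.305052
  tau = 1.000000: gamma = (-0.125000, 0.166667), gamma' = (0.250000, -0.666667); Gamma_uuu = 0.000000, Gamma_uuv = 0.000000, Gamma_uvv = 0.000000, Gamma_vuu = 0.000000, Gamma_vuv = 0.000000, Gamma_vvv = 0.000000
step 0: V^u = -1.5000, V^v = -0.5000
step 1: k1 = (0.000000, 0.000000), k2 = (0.000000, -0.038225), k3 = (0.000000, -0.038591), k4 = (0.000000, -0.076352); V <- V + (h/6)(k1 + 2k2 + 2k3 + k4): V^u = -1.5000, V^v = -0.5096
step 2: k1 = (0.000000, -0.076342), k2 = (0.000000, -0.111959), k3 = (0.000000, -0.112919), k4 = (0.000000, -0.143417); V <- V + (h/6)(k1 + 2k2 + 2k3 + k4): V^u = -1.5000, V^v = -0.5375
step 3: k1 = (0.000000, -0.143328), k2 = (0.000000, -0.161389), k3 = (0.000000, -0.162045), k4 = (0.000000, -0.155364); V <- V + (h/6)(k1 + 2k2 + 2k3 + k4): V^u = -1.5000, V^v = -0.5769
step 4: k1 = (0.000000, -0.155065), k2 = (0.000000, -0.106103), k3 = (0.000000, -0.105014), k4 = (0.000000, 0.000000); V <- V + (h/6)(k1 + 2k2 + 2k3 + k4): V^u = -1.5000, V^v = -0.6009


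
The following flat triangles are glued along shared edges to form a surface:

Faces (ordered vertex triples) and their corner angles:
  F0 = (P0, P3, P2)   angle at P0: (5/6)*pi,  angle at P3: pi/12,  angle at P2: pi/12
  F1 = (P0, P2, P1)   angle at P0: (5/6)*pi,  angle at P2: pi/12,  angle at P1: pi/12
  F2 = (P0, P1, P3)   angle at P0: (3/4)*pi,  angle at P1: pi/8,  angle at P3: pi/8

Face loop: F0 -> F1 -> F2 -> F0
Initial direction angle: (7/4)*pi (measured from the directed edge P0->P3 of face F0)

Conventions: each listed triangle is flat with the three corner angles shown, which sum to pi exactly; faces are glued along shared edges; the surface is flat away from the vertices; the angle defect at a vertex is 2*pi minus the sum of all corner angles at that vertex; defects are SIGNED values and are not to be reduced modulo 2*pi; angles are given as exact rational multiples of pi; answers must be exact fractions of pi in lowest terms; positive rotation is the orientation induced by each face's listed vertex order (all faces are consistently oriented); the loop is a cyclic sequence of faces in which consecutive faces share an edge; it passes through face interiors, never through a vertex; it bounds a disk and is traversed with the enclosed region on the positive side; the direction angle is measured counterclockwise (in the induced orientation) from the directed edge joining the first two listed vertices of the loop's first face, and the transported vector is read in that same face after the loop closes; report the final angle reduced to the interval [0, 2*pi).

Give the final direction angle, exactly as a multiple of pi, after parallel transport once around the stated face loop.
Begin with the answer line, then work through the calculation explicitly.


Answer: final direction angle = (4/3)*pi

enclosed vertex P0: corner angles sum to (29/12)*pi, defect = 2*pi - (29/12)*pi = (-5/12)*pi
adding the enclosed defects to the starting angle (mod 2*pi, induced orientation) gives the holonomy
final angle = (7/4)*pi - (5/12)*pi = (4/3)*pi (mod 2*pi)


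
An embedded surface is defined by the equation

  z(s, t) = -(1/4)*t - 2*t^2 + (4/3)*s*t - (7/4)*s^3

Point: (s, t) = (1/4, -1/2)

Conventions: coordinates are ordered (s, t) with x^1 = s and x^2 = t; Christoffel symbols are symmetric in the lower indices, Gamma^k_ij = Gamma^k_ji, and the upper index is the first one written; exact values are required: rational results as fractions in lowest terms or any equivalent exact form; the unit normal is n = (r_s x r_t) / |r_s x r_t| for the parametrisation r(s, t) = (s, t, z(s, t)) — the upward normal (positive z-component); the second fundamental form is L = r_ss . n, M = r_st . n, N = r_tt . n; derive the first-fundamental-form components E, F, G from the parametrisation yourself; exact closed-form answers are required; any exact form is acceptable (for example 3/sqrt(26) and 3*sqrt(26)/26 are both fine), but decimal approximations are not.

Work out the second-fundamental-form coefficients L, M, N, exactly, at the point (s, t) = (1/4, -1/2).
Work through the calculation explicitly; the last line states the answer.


z_s = -191/192, z_t = 25/12, z_ss = -21/8, z_st = 4/3, z_tt = -4
E = 73345/36864, F = -4775/2304, G = 769/144; answer radicand W^2 = 233345/36864
unnormalised second-form numerators: l = -21/8, m = 4/3, n = -4; L = l/sqrt(233345/36864), and similarly M = m/sqrt(W^2), N = n/sqrt(W^2)

Answer: L = -72*sqrt(233345)/33335, M = 256*sqrt(233345)/233345, N = -768*sqrt(233345)/233345


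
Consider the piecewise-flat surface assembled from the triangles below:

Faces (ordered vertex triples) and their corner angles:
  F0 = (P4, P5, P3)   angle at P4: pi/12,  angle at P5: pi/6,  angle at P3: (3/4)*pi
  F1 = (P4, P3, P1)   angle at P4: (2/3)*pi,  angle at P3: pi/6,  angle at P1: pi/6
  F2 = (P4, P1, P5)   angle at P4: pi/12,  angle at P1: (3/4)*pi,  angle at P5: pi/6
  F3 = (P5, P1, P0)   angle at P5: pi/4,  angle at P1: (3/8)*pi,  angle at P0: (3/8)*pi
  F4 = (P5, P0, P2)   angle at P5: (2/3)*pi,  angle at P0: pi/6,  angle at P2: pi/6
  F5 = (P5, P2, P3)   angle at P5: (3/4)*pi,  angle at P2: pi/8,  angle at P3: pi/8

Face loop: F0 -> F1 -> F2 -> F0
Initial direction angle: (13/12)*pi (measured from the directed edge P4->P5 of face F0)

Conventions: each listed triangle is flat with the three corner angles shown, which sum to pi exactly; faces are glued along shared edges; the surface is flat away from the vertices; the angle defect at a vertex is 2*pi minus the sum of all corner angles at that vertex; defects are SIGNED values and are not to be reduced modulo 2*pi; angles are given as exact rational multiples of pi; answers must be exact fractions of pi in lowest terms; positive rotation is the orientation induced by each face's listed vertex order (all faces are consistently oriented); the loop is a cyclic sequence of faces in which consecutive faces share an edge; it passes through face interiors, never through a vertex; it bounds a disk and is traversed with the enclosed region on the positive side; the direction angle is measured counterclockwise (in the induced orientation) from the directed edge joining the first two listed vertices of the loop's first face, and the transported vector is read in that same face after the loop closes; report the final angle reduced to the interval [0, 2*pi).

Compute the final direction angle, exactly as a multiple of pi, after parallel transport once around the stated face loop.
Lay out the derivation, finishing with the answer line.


enclosed vertex P4: corner angles sum to (5/6)*pi, defect = 2*pi - (5/6)*pi = (7/6)*pi
final direction = starting direction + enclosed defect total, reduced mod 2*pi (induced orientation)
final angle = (13/12)*pi + (7/6)*pi = pi/4 (mod 2*pi)

Answer: final direction angle = pi/4


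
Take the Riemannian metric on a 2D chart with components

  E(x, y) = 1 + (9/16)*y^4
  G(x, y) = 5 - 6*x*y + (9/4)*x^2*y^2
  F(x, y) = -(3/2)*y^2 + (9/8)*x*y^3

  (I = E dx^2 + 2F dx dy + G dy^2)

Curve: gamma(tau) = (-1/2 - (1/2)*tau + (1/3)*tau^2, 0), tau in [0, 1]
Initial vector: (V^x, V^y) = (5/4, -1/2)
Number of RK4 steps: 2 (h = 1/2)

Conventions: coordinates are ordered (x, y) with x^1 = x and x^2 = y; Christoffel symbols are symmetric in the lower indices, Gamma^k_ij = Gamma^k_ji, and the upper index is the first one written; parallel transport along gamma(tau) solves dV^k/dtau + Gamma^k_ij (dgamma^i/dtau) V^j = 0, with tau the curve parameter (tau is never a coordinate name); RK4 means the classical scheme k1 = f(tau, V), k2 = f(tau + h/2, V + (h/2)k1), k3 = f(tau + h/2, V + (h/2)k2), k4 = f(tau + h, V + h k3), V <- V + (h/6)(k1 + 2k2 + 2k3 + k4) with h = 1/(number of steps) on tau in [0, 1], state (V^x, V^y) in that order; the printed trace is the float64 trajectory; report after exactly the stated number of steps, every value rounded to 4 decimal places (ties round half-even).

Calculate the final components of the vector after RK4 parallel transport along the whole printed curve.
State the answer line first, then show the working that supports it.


Answer: V^x = 1.2500, V^y = -0.5000

gamma'(tau) = (-1/2 + (2/3)*tau, 0); f(tau, V)^k = -Gamma^k_ij(gamma(tau)) gamma'^i(tau) V^j; h = 1/2; intermediate values shown to 6 dp
curve data and Christoffel symbols at the stage parameters:
  tau = 0.000000: gamma = (-0.500000, 0.000000), gamma' = (-0.500000, 0.000000); Gamma_xxx = 0.000000, Gamma_xxy = 0.000000, Gamma_xyy = 0.000000, Gamma_yxx = 0.000000, Gamma_yxy = 0.000000, Gamma_yyy = 0.300000
  tau = 0.250000: gamma = (-0.604167, 0.000000), gamma' = (-0.333333, 0.000000); Gamma_xxx = 0.000000, Gamma_xxy = 0.000000, Gamma_xyy = 0.000000, Gamma_yxx = 0.000000, Gamma_yxy = 0.000000, Gamma_yyy = 0.362500
  tau = 0.500000: gamma = (-0.666667, 0.000000), gamma' = (-0.166667, 0.000000); Gamma_xxx = 0.000000, Gamma_xxy = 0.000000, Gamma_xyy = 0.000000, Gamma_yxx = 0.000000, Gamma_yxy = 0.000000, Gamma_yyy = 0.400000
  tau = 0.750000: gamma = (-0.687500, 0.000000), gamma' = (0.000000, 0.000000); Gamma_xxx = 0.000000, Gamma_xxy = 0.000000, Gamma_xyy = 0.000000, Gamma_yxx = 0.000000, Gamma_yxy = 0.000000, Gamma_yyy = 0.412500
  tau = 1.000000: gamma = (-0.666667, 0.000000), gamma' = (0.166667, 0.000000); Gamma_xxx = 0.000000, Gamma_xxy = 0.000000, Gamma_xyy = 0.000000, Gamma_yxx = 0.000000, Gamma_yxy = 0.000000, Gamma_yyy = 0.400000
step 0: V^x = 1.2500, V^y = -0.5000
step 1: k1 = (0.000000, 0.000000), k2 = (0.000000, 0.000000), k3 = (0.000000, 0.000000), k4 = (0.000000, 0.000000); V <- V + (h/6)(k1 + 2k2 + 2k3 + k4): V^x = 1.2500, V^y = -0.5000
step 2: k1 = (0.000000, 0.000000), k2 = (0.000000, 0.000000), k3 = (0.000000, 0.000000), k4 = (0.000000, 0.000000); V <- V + (h/6)(k1 + 2k2 + 2k3 + k4): V^x = 1.2500, V^y = -0.5000


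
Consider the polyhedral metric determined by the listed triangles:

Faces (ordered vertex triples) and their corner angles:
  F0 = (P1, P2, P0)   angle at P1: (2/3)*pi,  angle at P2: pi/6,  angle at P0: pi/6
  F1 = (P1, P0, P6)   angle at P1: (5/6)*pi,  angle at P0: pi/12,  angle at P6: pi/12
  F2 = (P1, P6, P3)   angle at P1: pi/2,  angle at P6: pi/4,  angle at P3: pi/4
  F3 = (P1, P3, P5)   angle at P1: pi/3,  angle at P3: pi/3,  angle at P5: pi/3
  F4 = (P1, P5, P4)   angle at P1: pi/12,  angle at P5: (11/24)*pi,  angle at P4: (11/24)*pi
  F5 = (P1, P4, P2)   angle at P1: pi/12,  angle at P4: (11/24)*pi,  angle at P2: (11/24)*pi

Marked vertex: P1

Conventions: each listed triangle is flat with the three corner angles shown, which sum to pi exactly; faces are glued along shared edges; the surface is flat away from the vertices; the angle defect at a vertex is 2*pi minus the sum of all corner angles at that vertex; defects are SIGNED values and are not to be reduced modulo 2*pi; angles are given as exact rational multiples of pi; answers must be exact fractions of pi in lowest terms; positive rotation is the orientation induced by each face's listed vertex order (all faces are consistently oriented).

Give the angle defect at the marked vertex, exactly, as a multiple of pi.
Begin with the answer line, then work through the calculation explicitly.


Answer: defect(P1) = -pi/2

Sum of corner angles at P1: (5/2)*pi
defect = 2*pi - (5/2)*pi


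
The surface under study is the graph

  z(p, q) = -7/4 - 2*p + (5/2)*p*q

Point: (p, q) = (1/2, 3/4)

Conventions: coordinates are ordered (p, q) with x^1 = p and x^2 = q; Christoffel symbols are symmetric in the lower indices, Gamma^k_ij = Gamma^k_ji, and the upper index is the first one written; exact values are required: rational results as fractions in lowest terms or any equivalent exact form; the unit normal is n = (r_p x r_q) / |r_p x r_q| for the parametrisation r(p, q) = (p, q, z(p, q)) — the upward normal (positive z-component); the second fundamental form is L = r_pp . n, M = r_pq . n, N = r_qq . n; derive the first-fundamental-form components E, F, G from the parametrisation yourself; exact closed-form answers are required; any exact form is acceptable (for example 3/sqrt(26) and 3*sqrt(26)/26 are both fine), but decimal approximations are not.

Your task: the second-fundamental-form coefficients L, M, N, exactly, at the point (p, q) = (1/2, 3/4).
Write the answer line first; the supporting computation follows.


Answer: L = 0, M = 4*sqrt(165)/33, N = 0

z_p = -1/8, z_q = 5/4, z_pp = 0, z_pq = 5/2, z_qq = 0
E = 65/64, F = -5/32, G = 41/16; answer radicand W^2 = 165/64
unnormalised second-form numerators: l = 0, m = 5/2, n = 0; L = l/sqrt(165/64), and similarly M = m/sqrt(W^2), N = n/sqrt(W^2)


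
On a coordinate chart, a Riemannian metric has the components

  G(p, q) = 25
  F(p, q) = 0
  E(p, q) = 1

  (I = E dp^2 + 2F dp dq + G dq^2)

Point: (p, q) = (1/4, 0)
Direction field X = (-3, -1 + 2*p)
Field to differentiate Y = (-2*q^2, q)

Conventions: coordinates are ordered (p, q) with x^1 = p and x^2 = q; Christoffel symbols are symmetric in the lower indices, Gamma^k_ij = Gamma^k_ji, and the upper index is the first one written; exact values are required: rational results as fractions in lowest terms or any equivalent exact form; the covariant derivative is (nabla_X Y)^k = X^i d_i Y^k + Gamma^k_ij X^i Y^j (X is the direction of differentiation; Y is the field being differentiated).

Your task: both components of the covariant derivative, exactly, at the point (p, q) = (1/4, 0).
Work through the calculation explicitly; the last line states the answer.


E = 1, F = 0, G = 25 at the point
E_p = 0, E_q = 0, F_p = 0, F_q = 0, G_p = 0, G_q = 0
EG - F^2 = 25;  g^inv = (1/25) * [[25, 0], [0, 1]]
first-kind symbols [ij,l] = (1/2)(d_i g_jl + d_j g_il - d_l g_ij): [pp,p] = E_p/2 = 0, [pp,q] = F_p - E_q/2 = 0, [pq,p] = E_q/2 = 0, [pq,q] = G_p/2 = 0, [qq,p] = F_q - G_p/2 = 0, [qq,q] = G_q/2 = 0
Gamma^p_ij = (G*[ij,p] - F*[ij,q])/(EG - F^2), Gamma^q_ij = (E*[ij,q] - F*[ij,p])/(EG - F^2)
Gamma_ppp = 0, Gamma_ppq = 0, Gamma_pqq = 0, Gamma_qpp = 0, Gamma_qpq = 0, Gamma_qqq = 0
X = (-3, -1/2), Y = (0, 0) at the point

Answer: (nabla_X Y)^p = 0, (nabla_X Y)^q = -1/2


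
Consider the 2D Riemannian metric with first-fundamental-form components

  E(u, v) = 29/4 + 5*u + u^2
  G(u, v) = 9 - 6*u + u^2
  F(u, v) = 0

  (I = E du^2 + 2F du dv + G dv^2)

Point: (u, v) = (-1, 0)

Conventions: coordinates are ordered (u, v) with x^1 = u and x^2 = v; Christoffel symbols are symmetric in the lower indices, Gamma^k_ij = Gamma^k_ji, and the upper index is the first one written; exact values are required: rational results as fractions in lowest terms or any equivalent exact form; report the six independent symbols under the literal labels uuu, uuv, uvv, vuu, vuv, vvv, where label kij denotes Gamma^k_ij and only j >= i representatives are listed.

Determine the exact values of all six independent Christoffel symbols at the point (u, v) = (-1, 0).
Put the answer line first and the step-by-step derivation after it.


Answer: Gamma_uuu = 6/13, Gamma_uuv = 0, Gamma_uvv = 16/13, Gamma_vuu = 0, Gamma_vuv = -1/4, Gamma_vvv = 0

E = 13/4, F = 0, G = 16 at the point
E_u = 3, E_v = 0, F_u = 0, F_v = 0, G_u = -8, G_v = 0
EG - F^2 = 52;  g^inv = (1/52) * [[16, 0], [0, 13/4]]
first-kind symbols [ij,l] = (1/2)(d_i g_jl + d_j g_il - d_l g_ij): [uu,u] = E_u/2 = 3/2, [uu,v] = F_u - E_v/2 = 0, [uv,u] = E_v/2 = 0, [uv,v] = G_u/2 = -4, [vv,u] = F_v - G_u/2 = 4, [vv,v] = G_v/2 = 0
Gamma^u_ij = (G*[ij,u] - F*[ij,v])/(EG - F^2), Gamma^v_ij = (E*[ij,v] - F*[ij,u])/(EG - F^2)


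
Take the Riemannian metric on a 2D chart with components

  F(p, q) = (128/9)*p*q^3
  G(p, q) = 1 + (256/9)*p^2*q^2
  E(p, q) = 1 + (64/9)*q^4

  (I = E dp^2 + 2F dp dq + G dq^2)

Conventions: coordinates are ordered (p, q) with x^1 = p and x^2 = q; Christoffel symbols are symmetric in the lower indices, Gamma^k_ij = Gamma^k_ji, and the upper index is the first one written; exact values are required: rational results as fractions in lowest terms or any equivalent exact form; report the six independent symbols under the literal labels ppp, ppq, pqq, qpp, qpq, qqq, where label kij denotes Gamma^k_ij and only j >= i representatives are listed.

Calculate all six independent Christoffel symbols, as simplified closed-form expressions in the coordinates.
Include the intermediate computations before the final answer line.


E = 1 + (64/9)*q^4; F = (128/9)*p*q^3; G = 1 + (256/9)*p^2*q^2
Gamma^k_ij = (1/2) g^{kl} (d_i g_jl + d_j g_il - d_l g_ij), with g^inv = (1/(EG-F^2)) [[G, -F], [-F, E]]
first partials: E_p = 0, E_q = (256/9)*q^3, F_p = (128/9)*q^3, F_q = (128/3)*p*q^2, G_p = (512/9)*p*q^2, G_q = (512/9)*p^2*q
D = EG - F^2 = 1 + (64/9)*q^4 + (256/9)*p^2*q^2
expanded: Gamma^p_pp = (G E_p - 2F F_p + F E_q)/(2D), Gamma^p_pq = (G E_q - F G_p)/(2D), Gamma^p_qq = (2G F_q - G G_p - F G_q)/(2D), Gamma^q_pp = (2E F_p - E E_q - F E_p)/(2D), Gamma^q_pq = (E G_p - F E_q)/(2D), Gamma^q_qq = (E G_q - 2F F_q + F G_p)/(2D); substitute and cancel common factors

Answer: Gamma_ppp = 0, Gamma_ppq = 128*q^3/(256*p^2*q^2 + 64*q^4 + 9), Gamma_pqq = 128*p*q^2/(256*p^2*q^2 + 64*q^4 + 9), Gamma_qpp = 0, Gamma_qpq = 256*p*q^2/(256*p^2*q^2 + 64*q^4 + 9), Gamma_qqq = 256*p^2*q/(256*p^2*q^2 + 64*q^4 + 9)


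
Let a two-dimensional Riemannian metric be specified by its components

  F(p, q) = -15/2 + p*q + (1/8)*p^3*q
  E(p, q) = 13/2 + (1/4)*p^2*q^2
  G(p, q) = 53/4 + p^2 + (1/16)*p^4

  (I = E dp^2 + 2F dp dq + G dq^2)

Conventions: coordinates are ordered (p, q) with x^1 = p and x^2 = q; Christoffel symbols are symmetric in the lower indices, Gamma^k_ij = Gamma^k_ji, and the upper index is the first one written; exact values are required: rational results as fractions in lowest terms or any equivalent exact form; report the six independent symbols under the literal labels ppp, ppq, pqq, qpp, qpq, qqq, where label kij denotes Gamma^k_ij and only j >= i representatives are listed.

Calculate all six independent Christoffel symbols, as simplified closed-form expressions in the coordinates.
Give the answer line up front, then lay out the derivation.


Answer: Gamma_ppp = (30*p^2*q + 74*p*q^2 + 240*q)/(13*p^4 + 60*p^3*q + 74*p^2*q^2 + 208*p^2 + 480*p*q + 956), Gamma_ppq = (30*p^3 + 74*p^2*q + 240*p)/(13*p^4 + 60*p^3*q + 74*p^2*q^2 + 208*p^2 + 480*p*q + 956), Gamma_pqq = 0, Gamma_qpp = (26*p^2*q + 60*p*q^2 + 208*q)/(13*p^4 + 60*p^3*q + 74*p^2*q^2 + 208*p^2 + 480*p*q + 956), Gamma_qpq = (26*p^3 + 60*p^2*q + 208*p)/(13*p^4 + 60*p^3*q + 74*p^2*q^2 + 208*p^2 + 480*p*q + 956), Gamma_qqq = 0

E = 13/2 + (1/4)*p^2*q^2; F = -15/2 + p*q + (1/8)*p^3*q; G = 53/4 + p^2 + (1/16)*p^4
Gamma^k_ij = (1/2) g^{kl} (d_i g_jl + d_j g_il - d_l g_ij), with g^inv = (1/(EG-F^2)) [[G, -F], [-F, E]]
first partials: E_p = (1/2)*p*q^2, E_q = (1/2)*p^2*q, F_p = q + (3/8)*p^2*q, F_q = p + (1/8)*p^3, G_p = 2*p + (1/4)*p^3, G_q = 0
D = EG - F^2 = 239/8 + 15*p*q + (13/2)*p^2 + (37/16)*p^2*q^2 + (15/8)*p^3*q + (13/32)*p^4
expanded: Gamma^p_pp = (G E_p - 2F F_p + F E_q)/(2D), Gamma^p_pq = (G E_q - F G_p)/(2D), Gamma^p_qq = (2G F_q - G G_p - F G_q)/(2D), Gamma^q_pp = (2E F_p - E E_q - F E_p)/(2D), Gamma^q_pq = (E G_p - F E_q)/(2D), Gamma^q_qq = (E G_q - 2F F_q + F G_p)/(2D); substitute and cancel common factors


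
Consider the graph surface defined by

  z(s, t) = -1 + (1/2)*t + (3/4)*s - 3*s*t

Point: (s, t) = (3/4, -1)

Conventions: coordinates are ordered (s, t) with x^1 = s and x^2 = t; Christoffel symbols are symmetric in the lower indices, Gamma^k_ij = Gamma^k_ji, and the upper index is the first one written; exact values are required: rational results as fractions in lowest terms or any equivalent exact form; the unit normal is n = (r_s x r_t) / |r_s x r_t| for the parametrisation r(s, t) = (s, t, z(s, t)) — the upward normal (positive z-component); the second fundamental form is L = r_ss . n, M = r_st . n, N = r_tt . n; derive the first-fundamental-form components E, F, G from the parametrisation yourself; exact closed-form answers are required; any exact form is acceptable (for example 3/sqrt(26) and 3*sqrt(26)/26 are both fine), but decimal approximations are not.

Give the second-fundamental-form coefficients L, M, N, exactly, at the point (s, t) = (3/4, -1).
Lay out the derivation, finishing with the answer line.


z_s = 15/4, z_t = -7/4, z_ss = 0, z_st = -3, z_tt = 0
E = 241/16, F = -105/16, G = 65/16; answer radicand W^2 = 145/8
unnormalised second-form numerators: l = 0, m = -3, n = 0; L = l/sqrt(145/8), and similarly M = m/sqrt(W^2), N = n/sqrt(W^2)

Answer: L = 0, M = -6*sqrt(290)/145, N = 0


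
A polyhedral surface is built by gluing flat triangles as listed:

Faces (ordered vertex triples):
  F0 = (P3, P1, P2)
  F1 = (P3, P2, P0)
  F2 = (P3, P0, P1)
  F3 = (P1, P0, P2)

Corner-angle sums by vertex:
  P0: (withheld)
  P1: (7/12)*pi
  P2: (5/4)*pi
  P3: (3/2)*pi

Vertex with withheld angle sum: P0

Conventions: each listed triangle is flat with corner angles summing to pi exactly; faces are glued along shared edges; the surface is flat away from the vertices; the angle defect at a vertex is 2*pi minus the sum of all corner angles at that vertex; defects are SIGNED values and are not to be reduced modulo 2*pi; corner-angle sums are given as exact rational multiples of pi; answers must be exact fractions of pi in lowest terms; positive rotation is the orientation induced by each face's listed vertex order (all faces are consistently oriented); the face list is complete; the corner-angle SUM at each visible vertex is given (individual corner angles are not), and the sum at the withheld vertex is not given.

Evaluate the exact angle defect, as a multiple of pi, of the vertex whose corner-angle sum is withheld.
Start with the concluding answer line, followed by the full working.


Answer: defect(P0) = (4/3)*pi

V = 4, E = 6, F = 4; chi = V - E + F = 2
Gauss-Bonnet: total defect = 2*pi*chi = 4*pi; visible defects sum to (8/3)*pi


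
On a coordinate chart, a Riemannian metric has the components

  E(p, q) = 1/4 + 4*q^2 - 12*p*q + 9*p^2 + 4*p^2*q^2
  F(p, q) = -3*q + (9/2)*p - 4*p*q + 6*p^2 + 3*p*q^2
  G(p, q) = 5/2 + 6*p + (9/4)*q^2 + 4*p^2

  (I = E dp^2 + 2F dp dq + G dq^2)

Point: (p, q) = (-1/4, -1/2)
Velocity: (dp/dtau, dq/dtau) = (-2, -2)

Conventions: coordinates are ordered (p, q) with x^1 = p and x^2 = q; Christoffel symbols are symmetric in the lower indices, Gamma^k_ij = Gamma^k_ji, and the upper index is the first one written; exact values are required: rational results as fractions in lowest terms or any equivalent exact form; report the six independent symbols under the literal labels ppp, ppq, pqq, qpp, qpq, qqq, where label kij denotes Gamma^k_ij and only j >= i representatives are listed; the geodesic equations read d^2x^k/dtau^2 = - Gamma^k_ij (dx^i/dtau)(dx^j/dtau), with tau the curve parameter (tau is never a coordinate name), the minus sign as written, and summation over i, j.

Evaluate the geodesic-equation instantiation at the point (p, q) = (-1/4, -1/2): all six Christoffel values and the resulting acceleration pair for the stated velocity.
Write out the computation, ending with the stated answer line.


E = 3/8, F = 1/16, G = 29/16 at the point
E_p = 1, E_q = -5/4, F_p = 17/4, F_q = -5/4, G_p = 4, G_q = -9/4
EG - F^2 = 173/256;  g^inv = (256/173) * [[29/16, -1/16], [-1/16, 3/8]]
first-kind symbols [ij,l] = (1/2)(d_i g_jl + d_j g_il - d_l g_ij): [pp,p] = E_p/2 = 1/2, [pp,q] = F_p - E_q/2 = 39/8, [pq,p] = E_q/2 = -5/8, [pq,q] = G_p/2 = 2, [qq,p] = F_q - G_p/2 = -13/4, [qq,q] = G_q/2 = -9/8
Gamma^p_ij = (G*[ij,p] - F*[ij,q])/(EG - F^2), Gamma^q_ij = (E*[ij,q] - F*[ij,p])/(EG - F^2)
Gamma_ppp = 154/173, Gamma_ppq = -322/173, Gamma_pqq = -1490/173, Gamma_qpp = 460/173, Gamma_qpq = 202/173, Gamma_qqq = -56/173
d^2p/dtau^2 = -(Gamma_ppp*(-2)^2 + 2*Gamma_ppq*(-2)*(-2) + Gamma_pqq*(-2)^2) = 7920/173
d^2q/dtau^2 = -(Gamma_qpp*(-2)^2 + 2*Gamma_qpq*(-2)*(-2) + Gamma_qqq*(-2)^2) = -3232/173

Answer: Gamma_ppp = 154/173, Gamma_ppq = -322/173, Gamma_pqq = -1490/173, Gamma_qpp = 460/173, Gamma_qpq = 202/173, Gamma_qqq = -56/173; accelerations (d^2p/dtau^2, d^2q/dtau^2) = (7920/173, -3232/173)


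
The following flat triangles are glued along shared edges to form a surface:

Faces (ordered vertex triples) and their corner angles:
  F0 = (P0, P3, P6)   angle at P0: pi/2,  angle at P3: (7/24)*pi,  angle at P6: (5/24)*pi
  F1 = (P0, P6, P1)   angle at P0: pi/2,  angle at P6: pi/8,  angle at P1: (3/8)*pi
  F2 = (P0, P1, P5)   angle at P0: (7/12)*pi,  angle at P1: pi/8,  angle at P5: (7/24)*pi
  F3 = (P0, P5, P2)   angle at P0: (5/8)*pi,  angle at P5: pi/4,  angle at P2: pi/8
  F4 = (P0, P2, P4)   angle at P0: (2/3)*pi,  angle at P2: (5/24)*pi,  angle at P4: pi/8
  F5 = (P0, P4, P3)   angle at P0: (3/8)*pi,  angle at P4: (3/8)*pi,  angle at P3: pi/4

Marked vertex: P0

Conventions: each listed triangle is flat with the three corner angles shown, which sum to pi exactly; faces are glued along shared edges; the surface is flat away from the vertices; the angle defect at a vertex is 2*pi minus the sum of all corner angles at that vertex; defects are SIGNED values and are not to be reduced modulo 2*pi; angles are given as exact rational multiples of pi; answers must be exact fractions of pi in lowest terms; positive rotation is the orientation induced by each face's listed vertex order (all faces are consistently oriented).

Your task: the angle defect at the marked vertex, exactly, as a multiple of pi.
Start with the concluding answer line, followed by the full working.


Answer: defect(P0) = (-5/4)*pi

Sum of corner angles at P0: (13/4)*pi
defect = 2*pi - (13/4)*pi


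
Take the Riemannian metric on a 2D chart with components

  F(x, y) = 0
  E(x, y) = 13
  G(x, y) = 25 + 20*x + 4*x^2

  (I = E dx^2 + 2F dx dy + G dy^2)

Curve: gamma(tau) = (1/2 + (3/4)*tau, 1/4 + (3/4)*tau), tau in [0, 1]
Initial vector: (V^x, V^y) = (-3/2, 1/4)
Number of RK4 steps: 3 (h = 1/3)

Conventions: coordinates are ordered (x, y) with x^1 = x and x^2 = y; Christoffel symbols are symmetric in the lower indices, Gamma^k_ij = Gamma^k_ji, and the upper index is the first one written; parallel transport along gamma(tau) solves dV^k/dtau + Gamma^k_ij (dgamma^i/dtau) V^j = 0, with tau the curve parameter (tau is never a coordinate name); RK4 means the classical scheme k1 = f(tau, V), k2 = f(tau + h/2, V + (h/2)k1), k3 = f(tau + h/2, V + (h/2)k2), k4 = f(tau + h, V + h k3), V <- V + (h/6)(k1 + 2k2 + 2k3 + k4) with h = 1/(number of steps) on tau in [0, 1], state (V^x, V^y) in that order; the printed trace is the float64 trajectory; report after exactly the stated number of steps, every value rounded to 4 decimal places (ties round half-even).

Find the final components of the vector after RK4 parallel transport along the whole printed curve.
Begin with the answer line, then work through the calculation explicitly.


Answer: V^x = -1.2039, V^y = 0.4744

gamma'(tau) = (3/4, 3/4); f(tau, V)^k = -Gamma^k_ij(gamma(tau)) gamma'^i(tau) V^j; h = 1/3; intermediate values shown to 6 dp
curve data and Christoffel symbols at the stage parameters:
  tau = 0.000000: gamma = (0.500000, 0.250000), gamma' = (0.750000, 0.750000); Gamma_xxx = 0.000000, Gamma_xxy = 0.000000, Gamma_xyy = -0.923077, Gamma_yxx = 0.000000, Gamma_yxy = 0.333333, Gamma_yyy = 0.000000
  tau = 0.166667: gamma = (0.625000, 0.375000), gamma' = (0.750000, 0.750000); Gamma_xxx = 0.000000, Gamma_xxy = 0.000000, Gamma_xyy = -0.961538, Gamma_yxx = 0.000000, Gamma_yxy = 0.320000, Gamma_yyy = 0.000000
  tau = 0.333333: gamma = (0.750000, 0.500000), gamma' = (0.750000, 0.750000); Gamma_xxx = 0.000000, Gamma_xxy = 0.000000, Gamma_xyy = -1.000000, Gamma_yxx = 0.000000, Gamma_yxy = 0.307692, Gamma_yyy = 0.000000
  tau = 0.500000: gamma = (0.875000, 0.625000), gamma' = (0.750000, 0.750000); Gamma_xxx = 0.000000, Gamma_xxy = 0.000000, Gamma_xyy = -1.038462, Gamma_yxx = 0.000000, Gamma_yxy = 0.296296, Gamma_yyy = 0.000000
  tau = 0.666667: gamma = (1.000000, 0.750000), gamma' = (0.750000, 0.750000); Gamma_xxx = 0.000000, Gamma_xxy = 0.000000, Gamma_xyy = -1.076923, Gamma_yxx = 0.000000, Gamma_yxy = 0.285714, Gamma_yyy = 0.000000
  tau = 0.833333: gamma = (1.125000, 0.875000), gamma' = (0.750000, 0.750000); Gamma_xxx = 0.000000, Gamma_xxy = 0.000000, Gamma_xyy = -1.115385, Gamma_yxx = 0.000000, Gamma_yxy = 0.275862, Gamma_yyy = 0.000000
  tau = 1.000000: gamma = (1.250000, 1.000000), gamma' = (0.750000, 0.750000); Gamma_xxx = 0.000000, Gamma_xxy = 0.000000, Gamma_xyy = -1.153846, Gamma_yxx = 0.000000, Gamma_yxy = 0.266667, Gamma_yyy = 0.000000
step 0: V^x = -1.5000, V^y = 0.2500
step 1: k1 = (0.173077, 0.312500), k2 = (0.217849, 0.280577), k3 = (0.214012, 0.280063), k4 = (0.257516, 0.250456); V <- V + (h/6)(k1 + 2k2 + 2k3 + k4): V^x = -1.4281, V^y = 0.3436
step 2: k1 = (0.257676, 0.250275), k2 = (0.300075, 0.222193), k3 = (0.296429, 0.221662), k4 = (0.337176, 0.195392); V <- V + (h/6)(k1 + 2k2 + 2k3 + k4): V^x = -1.3288, V^y = 0.4176
step 3: k1 = (0.337329, 0.195241), k2 = (0.376597, 0.170144), k3 = (0.373098, 0.169655), k4 = (0.410363, 0.146041); V <- V + (h/6)(k1 + 2k2 + 2k3 + k4): V^x = -1.2039, V^y = 0.4744
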